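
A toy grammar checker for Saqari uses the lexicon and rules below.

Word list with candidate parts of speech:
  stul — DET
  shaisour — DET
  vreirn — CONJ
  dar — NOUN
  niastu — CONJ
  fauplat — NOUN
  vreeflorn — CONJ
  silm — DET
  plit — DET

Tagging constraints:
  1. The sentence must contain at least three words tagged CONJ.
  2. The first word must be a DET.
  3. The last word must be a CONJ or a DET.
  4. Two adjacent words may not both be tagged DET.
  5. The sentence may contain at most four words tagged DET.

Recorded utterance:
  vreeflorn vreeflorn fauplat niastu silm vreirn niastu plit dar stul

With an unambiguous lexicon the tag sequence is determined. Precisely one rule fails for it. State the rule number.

Fixed tagging: CONJ CONJ NOUN CONJ DET CONJ CONJ DET NOUN DET.
Applying the rules: R1 holds, R2 violated, R3 holds, R4 holds, R5 holds.
Only rule 2 fails.

2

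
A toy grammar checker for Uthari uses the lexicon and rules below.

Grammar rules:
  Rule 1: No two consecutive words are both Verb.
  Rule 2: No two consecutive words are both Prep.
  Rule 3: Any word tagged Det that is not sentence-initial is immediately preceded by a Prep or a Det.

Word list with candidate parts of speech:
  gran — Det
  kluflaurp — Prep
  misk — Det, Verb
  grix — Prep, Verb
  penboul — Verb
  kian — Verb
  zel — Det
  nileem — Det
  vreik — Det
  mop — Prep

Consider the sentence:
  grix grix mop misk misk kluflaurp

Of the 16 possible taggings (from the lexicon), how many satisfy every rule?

2

Candidates per position — 1:grix {Prep,Verb}; 2:grix {Prep,Verb}; 3:mop {Prep}; 4:misk {Det,Verb}; 5:misk {Det,Verb}; 6:kluflaurp {Prep}.
There are 16 candidate sequences in total.
The sequences that satisfy every rule: Prep Verb Prep Det Det Prep; Prep Verb Prep Det Verb Prep.
Count = 2.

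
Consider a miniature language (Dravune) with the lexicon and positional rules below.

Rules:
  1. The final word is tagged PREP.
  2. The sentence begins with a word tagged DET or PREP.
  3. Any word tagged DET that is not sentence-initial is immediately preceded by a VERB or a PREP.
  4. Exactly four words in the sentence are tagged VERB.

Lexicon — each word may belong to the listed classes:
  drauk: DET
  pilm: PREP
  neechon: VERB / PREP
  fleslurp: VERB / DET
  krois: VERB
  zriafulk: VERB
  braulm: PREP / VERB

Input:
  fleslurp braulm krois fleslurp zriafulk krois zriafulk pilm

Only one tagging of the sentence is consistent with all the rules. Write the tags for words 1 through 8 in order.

Candidates per position — 1:fleslurp {VERB,DET}; 2:braulm {PREP,VERB}; 3:krois {VERB}; 4:fleslurp {VERB,DET}; 5:zriafulk {VERB}; 6:krois {VERB}; 7:zriafulk {VERB}; 8:pilm {PREP}.
If word 1 were VERB, no tagging could satisfy rule 2; so word 1 is DET.
If word 2 were VERB, no tagging could satisfy rule 4; so word 2 is PREP.
If word 4 were VERB, no tagging could satisfy rule 4; so word 4 is DET.
So the tagging must be: DET PREP VERB DET VERB VERB VERB PREP.
Verifying each rule — rule 1 ok; rule 2 ok; rule 3 ok; rule 4 ok.

DET PREP VERB DET VERB VERB VERB PREP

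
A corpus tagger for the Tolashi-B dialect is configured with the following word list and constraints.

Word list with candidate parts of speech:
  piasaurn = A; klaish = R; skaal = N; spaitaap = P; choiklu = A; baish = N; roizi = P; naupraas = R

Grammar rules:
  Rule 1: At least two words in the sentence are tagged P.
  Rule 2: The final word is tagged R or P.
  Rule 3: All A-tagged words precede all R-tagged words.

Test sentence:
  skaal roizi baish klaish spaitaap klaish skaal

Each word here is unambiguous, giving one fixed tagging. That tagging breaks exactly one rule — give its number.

Fixed tagging: N P N R P R N.
Applying the rules: R1 pass, R2 fail, R3 pass.
Only rule 2 fails.

2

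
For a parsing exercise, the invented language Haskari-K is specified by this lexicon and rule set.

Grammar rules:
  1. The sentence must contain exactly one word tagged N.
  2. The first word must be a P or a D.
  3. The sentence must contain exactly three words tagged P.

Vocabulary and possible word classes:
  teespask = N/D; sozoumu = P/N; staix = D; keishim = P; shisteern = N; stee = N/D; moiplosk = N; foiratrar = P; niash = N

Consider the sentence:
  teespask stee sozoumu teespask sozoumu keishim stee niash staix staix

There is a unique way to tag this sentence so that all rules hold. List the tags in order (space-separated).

Candidates per position — 1:teespask {N,D}; 2:stee {N,D}; 3:sozoumu {P,N}; 4:teespask {N,D}; 5:sozoumu {P,N}; 6:keishim {P}; 7:stee {N,D}; 8:niash {N}; 9:staix {D}; 10:staix {D}.
Position 1: tagging it N would leave rule 1 unsatisfiable, so it must be D.
Position 2: tagging it N would leave rule 1 unsatisfiable, so it must be D.
Position 3: tagging it N would leave rule 1 unsatisfiable, so it must be P.
Position 4: tagging it N would leave rule 1 unsatisfiable, so it must be D.
Position 5: tagging it N would leave rule 1 unsatisfiable, so it must be P.
Position 7: tagging it N would leave rule 1 unsatisfiable, so it must be D.
The only consistent sequence is: D D P D P P D N D D.
Check: rule 1 ✓; rule 2 ✓; rule 3 ✓.

D D P D P P D N D D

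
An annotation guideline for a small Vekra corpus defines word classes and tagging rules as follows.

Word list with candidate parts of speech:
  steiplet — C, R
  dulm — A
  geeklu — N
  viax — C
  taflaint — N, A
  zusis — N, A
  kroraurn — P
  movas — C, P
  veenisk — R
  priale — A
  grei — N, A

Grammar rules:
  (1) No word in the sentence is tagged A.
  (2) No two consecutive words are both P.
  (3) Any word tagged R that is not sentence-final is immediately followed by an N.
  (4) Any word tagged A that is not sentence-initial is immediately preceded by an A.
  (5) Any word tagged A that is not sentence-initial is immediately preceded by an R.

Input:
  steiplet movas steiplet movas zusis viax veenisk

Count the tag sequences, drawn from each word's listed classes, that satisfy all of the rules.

4

Candidates per position — 1:steiplet {C,R}; 2:movas {C,P}; 3:steiplet {C,R}; 4:movas {C,P}; 5:zusis {N,A}; 6:viax {C}; 7:veenisk {R}.
There are 32 candidate sequences in total.
The sequences that satisfy every rule: C C C C N C R; C C C P N C R; C P C C N C R; C P C P N C R.
Count = 4.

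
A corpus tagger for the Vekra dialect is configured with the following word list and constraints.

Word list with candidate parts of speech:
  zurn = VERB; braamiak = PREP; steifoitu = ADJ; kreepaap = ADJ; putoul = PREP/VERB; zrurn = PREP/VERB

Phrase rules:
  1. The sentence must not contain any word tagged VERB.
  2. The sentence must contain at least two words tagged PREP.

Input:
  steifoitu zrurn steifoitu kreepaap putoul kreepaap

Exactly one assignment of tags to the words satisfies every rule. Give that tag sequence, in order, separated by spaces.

Candidates per position — 1:steifoitu {ADJ}; 2:zrurn {PREP,VERB}; 3:steifoitu {ADJ}; 4:kreepaap {ADJ}; 5:putoul {PREP,VERB}; 6:kreepaap {ADJ}.
At position 2, choosing VERB makes rule 1 impossible to satisfy; hence PREP.
At position 5, choosing VERB makes rule 1 impossible to satisfy; hence PREP.
That leaves exactly one tagging: ADJ PREP ADJ ADJ PREP ADJ.
Check: rule 1 ✓; rule 2 ✓.

ADJ PREP ADJ ADJ PREP ADJ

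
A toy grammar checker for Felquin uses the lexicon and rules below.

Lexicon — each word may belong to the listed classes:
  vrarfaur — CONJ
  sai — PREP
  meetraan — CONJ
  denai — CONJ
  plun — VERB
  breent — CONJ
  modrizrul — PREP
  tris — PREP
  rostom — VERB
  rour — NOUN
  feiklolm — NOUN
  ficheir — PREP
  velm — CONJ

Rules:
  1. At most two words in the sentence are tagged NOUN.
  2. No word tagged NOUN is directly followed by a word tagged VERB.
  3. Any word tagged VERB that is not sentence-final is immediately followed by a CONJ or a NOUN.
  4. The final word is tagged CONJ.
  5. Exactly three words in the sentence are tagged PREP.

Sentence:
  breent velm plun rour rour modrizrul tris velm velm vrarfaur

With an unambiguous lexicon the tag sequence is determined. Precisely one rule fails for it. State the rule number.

Fixed tagging: CONJ CONJ VERB NOUN NOUN PREP PREP CONJ CONJ CONJ.
Checking each rule: R1 pass, R2 pass, R3 pass, R4 pass, R5 fail.
Only rule 5 fails.

5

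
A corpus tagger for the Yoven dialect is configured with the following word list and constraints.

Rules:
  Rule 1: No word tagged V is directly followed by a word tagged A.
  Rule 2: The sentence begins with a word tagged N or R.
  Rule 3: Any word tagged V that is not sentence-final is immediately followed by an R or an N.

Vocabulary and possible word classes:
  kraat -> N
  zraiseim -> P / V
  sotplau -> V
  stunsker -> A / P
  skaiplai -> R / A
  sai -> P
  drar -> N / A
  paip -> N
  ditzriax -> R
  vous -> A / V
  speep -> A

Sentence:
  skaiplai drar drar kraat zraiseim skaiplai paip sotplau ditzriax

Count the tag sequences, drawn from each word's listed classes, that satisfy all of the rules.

12

Candidates per position — 1:skaiplai {R,A}; 2:drar {N,A}; 3:drar {N,A}; 4:kraat {N}; 5:zraiseim {P,V}; 6:skaiplai {R,A}; 7:paip {N}; 8:sotplau {V}; 9:ditzriax {R}.
There are 32 candidate sequences in total.
Checking each against the rules leaves 12 sequences.
Count = 12.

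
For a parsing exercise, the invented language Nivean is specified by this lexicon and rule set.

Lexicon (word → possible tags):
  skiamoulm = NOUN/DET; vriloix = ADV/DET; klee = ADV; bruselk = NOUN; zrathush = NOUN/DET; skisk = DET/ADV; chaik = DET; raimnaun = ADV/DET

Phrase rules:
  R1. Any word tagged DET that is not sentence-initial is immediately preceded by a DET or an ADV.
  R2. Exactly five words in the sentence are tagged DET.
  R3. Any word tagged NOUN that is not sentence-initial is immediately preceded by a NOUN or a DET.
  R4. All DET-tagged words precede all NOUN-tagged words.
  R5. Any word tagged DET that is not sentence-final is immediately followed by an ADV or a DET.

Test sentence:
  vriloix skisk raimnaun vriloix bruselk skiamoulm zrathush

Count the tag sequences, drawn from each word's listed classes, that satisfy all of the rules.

0

Candidates per position — 1:vriloix {ADV,DET}; 2:skisk {DET,ADV}; 3:raimnaun {ADV,DET}; 4:vriloix {ADV,DET}; 5:bruselk {NOUN}; 6:skiamoulm {NOUN,DET}; 7:zrathush {NOUN,DET}.
There are 64 candidate sequences in total.
Every candidate sequence violates at least one rule; no consistent tagging exists.
Count = 0.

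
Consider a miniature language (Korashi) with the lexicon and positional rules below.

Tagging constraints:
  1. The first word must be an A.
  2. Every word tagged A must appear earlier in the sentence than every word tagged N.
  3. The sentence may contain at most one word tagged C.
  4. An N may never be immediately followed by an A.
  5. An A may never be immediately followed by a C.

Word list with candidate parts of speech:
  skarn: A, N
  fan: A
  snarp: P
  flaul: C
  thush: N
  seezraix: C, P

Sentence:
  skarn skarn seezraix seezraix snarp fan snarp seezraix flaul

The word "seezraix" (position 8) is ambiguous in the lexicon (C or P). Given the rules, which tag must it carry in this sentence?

P

Candidates per position — 1:skarn {A,N}; 2:skarn {A,N}; 3:seezraix {C,P}; 4:seezraix {C,P}; 5:snarp {P}; 6:fan {A}; 7:snarp {P}; 8:seezraix {C,P}; 9:flaul {C}.
Position 1: N is ruled out by rule 1; that leaves A.
Position 2: N is ruled out by rule 2; that leaves A.
Position 3: C is ruled out by rule 3; that leaves P.
Position 4: C is ruled out by rule 3; that leaves P.
Position 8: C is ruled out by rule 3; that leaves P.
The unique satisfying tagging is: A A P P P A P P C.
Check: rule 1 ✓; rule 2 ✓; rule 3 ✓; rule 4 ✓; rule 5 ✓.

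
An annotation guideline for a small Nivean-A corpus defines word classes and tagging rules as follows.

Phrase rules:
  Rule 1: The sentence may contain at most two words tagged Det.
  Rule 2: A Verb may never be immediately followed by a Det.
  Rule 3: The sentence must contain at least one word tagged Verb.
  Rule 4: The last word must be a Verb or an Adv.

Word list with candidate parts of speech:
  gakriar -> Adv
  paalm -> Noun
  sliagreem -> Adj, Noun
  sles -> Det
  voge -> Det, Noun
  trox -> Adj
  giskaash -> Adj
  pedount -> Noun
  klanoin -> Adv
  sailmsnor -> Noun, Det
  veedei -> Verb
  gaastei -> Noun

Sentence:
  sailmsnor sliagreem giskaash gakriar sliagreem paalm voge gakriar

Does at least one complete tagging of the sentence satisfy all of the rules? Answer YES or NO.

NO

Candidates per position — 1:sailmsnor {Noun,Det}; 2:sliagreem {Adj,Noun}; 3:giskaash {Adj}; 4:gakriar {Adv}; 5:sliagreem {Adj,Noun}; 6:paalm {Noun}; 7:voge {Det,Noun}; 8:gakriar {Adv}.
Rule 3 cannot be satisfied by any choice of tags from the lexicon.
So there is no consistent tagging.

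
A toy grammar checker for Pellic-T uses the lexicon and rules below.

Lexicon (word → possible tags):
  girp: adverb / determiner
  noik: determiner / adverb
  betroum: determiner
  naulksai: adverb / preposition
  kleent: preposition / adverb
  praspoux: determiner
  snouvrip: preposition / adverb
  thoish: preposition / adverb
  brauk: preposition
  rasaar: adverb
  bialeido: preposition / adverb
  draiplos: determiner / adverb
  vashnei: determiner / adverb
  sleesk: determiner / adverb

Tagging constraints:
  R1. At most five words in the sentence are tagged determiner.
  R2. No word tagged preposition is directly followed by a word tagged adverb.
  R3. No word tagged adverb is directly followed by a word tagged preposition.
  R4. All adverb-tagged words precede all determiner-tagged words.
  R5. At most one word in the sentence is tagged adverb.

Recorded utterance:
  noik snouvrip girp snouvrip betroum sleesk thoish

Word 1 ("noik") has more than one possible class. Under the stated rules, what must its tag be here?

determiner

Candidates per position — 1:noik {determiner,adverb}; 2:snouvrip {preposition,adverb}; 3:girp {adverb,determiner}; 4:snouvrip {preposition,adverb}; 5:betroum {determiner}; 6:sleesk {determiner,adverb}; 7:thoish {preposition,adverb}.
Position 6: tagging it adverb would leave rule 4 unsatisfiable, so it must be determiner.
Position 7: tagging it adverb would leave rule 4 unsatisfiable, so it must be preposition.
Position 1: the remaining choice is settled jointly with positions 2, 3, 4 — only determiner at position 1 is part of a tagging that satisfies every rule.
So the tagging must be: determiner preposition determiner preposition determiner determiner preposition.
Verifying each rule — rule 1 ok; rule 2 ok; rule 3 ok; rule 4 ok; rule 5 ok.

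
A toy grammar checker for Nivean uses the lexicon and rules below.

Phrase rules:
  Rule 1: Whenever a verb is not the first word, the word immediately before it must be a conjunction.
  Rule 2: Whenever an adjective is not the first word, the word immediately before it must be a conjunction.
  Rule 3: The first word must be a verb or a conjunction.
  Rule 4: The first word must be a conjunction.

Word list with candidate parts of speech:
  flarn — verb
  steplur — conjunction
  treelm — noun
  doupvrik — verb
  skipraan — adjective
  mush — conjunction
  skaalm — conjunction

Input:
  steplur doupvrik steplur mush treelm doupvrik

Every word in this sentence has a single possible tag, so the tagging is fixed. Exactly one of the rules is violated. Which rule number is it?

1

Fixed tagging: conjunction verb conjunction conjunction noun verb.
Rule check: R1 violated, R2 holds, R3 holds, R4 holds.
Only rule 1 fails.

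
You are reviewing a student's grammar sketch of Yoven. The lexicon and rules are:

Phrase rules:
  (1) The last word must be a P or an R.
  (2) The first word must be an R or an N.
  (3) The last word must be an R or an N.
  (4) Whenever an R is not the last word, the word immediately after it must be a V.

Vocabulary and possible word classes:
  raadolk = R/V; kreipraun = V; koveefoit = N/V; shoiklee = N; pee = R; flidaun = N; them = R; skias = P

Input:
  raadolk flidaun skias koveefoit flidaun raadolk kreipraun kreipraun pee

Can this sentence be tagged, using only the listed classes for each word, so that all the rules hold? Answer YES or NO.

NO

Candidates per position — 1:raadolk {R,V}; 2:flidaun {N}; 3:skias {P}; 4:koveefoit {N,V}; 5:flidaun {N}; 6:raadolk {R,V}; 7:kreipraun {V}; 8:kreipraun {V}; 9:pee {R}.
Every candidate sequence violates at least one rule; no consistent tagging exists.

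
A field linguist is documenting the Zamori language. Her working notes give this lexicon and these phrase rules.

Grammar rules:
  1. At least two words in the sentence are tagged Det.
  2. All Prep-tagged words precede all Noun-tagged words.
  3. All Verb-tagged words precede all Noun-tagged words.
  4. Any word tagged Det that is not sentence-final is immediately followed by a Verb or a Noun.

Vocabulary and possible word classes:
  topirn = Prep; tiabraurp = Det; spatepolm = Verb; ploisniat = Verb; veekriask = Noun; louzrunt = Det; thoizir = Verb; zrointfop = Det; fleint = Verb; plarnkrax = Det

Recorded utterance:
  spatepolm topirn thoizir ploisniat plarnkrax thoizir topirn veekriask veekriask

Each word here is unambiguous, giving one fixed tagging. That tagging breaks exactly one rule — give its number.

Fixed tagging: Verb Prep Verb Verb Det Verb Prep Noun Noun.
Applying the rules: R1 fail, R2 pass, R3 pass, R4 pass.
Only rule 1 fails.

1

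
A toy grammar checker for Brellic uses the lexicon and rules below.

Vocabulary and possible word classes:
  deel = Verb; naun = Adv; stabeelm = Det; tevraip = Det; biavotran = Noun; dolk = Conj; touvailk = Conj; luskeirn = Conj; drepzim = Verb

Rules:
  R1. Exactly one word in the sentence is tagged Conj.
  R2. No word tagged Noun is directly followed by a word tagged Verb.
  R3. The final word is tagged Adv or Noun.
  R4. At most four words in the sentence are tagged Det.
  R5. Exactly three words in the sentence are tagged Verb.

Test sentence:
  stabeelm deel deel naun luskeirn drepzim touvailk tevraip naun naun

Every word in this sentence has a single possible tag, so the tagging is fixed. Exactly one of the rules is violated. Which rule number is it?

Fixed tagging: Det Verb Verb Adv Conj Verb Conj Det Adv Adv.
Applying the rules: R1 fail, R2 pass, R3 pass, R4 pass, R5 pass.
Only rule 1 fails.

1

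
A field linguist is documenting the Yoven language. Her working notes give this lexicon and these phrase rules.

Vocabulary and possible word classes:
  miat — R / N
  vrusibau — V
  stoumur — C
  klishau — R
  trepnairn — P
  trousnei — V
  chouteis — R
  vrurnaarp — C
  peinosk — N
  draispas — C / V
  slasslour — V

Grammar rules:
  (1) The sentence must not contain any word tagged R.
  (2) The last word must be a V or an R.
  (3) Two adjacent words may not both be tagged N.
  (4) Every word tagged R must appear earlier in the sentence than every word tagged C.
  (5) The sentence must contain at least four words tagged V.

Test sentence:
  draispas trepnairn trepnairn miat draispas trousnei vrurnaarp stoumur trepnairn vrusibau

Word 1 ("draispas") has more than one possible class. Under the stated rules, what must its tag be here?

Candidates per position — 1:draispas {C,V}; 2:trepnairn {P}; 3:trepnairn {P}; 4:miat {R,N}; 5:draispas {C,V}; 6:trousnei {V}; 7:vrurnaarp {C}; 8:stoumur {C}; 9:trepnairn {P}; 10:vrusibau {V}.
Word 1 cannot be C — rule 5 would then fail for every completion. It is V.
Word 4 cannot be R — rule 1 would then fail for every completion. It is N.
Word 5 cannot be C — rule 5 would then fail for every completion. It is V.
The unique satisfying tagging is: V P P N V V C C P V.
Verifying each rule — rule 1 satisfied; rule 2 satisfied; rule 3 satisfied; rule 4 satisfied; rule 5 satisfied.

V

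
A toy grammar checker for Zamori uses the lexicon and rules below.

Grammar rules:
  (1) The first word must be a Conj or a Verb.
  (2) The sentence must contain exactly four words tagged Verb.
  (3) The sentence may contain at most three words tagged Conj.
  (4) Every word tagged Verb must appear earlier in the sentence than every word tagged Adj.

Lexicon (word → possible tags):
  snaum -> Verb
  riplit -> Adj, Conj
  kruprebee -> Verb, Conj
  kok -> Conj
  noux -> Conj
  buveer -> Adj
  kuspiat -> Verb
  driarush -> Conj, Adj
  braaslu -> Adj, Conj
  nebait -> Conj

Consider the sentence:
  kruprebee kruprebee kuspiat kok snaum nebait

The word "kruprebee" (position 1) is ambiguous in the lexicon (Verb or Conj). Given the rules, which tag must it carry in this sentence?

Verb

Candidates per position — 1:kruprebee {Verb,Conj}; 2:kruprebee {Verb,Conj}; 3:kuspiat {Verb}; 4:kok {Conj}; 5:snaum {Verb}; 6:nebait {Conj}.
Word 1 cannot be Conj — rule 2 would then fail for every completion. It is Verb.
Word 2 cannot be Conj — rule 2 would then fail for every completion. It is Verb.
That leaves exactly one tagging: Verb Verb Verb Conj Verb Conj.
Verifying each rule — rule 1 ok; rule 2 ok; rule 3 ok; rule 4 ok.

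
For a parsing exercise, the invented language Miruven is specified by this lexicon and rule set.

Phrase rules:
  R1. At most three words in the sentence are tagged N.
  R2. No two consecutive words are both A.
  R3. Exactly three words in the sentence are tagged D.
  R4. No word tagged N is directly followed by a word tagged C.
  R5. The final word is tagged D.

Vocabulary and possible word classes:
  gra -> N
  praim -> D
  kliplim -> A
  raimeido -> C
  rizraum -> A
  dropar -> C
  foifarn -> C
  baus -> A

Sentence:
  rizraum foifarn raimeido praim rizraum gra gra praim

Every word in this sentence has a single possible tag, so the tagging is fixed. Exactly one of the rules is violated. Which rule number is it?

Fixed tagging: A C C D A N N D.
Checking each rule: R1 pass, R2 pass, R3 fail, R4 pass, R5 pass.
Only rule 3 fails.

3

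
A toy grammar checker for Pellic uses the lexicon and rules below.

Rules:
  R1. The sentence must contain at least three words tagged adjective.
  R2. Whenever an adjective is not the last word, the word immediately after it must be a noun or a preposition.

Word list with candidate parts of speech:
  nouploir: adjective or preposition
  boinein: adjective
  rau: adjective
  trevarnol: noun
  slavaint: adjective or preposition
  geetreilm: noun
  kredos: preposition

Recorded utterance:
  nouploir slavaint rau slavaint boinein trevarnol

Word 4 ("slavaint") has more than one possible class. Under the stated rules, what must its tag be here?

Candidates per position — 1:nouploir {adjective,preposition}; 2:slavaint {adjective,preposition}; 3:rau {adjective}; 4:slavaint {adjective,preposition}; 5:boinein {adjective}; 6:trevarnol {noun}.
At position 2, choosing adjective makes rule 2 impossible to satisfy; hence preposition.
At position 4, choosing adjective makes rule 2 impossible to satisfy; hence preposition.
At position 1, choosing preposition makes rule 1 impossible to satisfy; hence adjective.
The only consistent sequence is: adjective preposition adjective preposition adjective noun.
Checking: rule 1 holds; rule 2 holds.

preposition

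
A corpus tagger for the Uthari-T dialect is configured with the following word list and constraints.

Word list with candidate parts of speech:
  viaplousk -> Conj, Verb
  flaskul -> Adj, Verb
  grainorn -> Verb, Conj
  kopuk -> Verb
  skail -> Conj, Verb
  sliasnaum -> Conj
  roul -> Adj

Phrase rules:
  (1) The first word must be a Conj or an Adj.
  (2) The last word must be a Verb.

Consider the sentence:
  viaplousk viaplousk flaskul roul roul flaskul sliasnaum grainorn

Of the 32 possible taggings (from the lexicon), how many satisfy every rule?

8

Candidates per position — 1:viaplousk {Conj,Verb}; 2:viaplousk {Conj,Verb}; 3:flaskul {Adj,Verb}; 4:roul {Adj}; 5:roul {Adj}; 6:flaskul {Adj,Verb}; 7:sliasnaum {Conj}; 8:grainorn {Verb,Conj}.
There are 32 candidate sequences in total.
Checking each against the rules leaves 8 sequences.
Count = 8.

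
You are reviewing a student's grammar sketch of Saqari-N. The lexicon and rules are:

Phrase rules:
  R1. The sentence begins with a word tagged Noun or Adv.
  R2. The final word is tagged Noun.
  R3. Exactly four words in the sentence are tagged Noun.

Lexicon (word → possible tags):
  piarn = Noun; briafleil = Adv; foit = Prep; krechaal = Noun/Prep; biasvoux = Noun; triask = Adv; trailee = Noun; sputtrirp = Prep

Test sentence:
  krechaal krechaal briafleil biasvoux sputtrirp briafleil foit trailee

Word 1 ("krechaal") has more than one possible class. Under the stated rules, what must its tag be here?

Candidates per position — 1:krechaal {Noun,Prep}; 2:krechaal {Noun,Prep}; 3:briafleil {Adv}; 4:biasvoux {Noun}; 5:sputtrirp {Prep}; 6:briafleil {Adv}; 7:foit {Prep}; 8:trailee {Noun}.
Position 1: tagging it Prep would leave rule 1 unsatisfiable, so it must be Noun.
Position 2: tagging it Prep would leave rule 3 unsatisfiable, so it must be Noun.
So the tagging must be: Noun Noun Adv Noun Prep Adv Prep Noun.
Verifying each rule — rule 1 ✓; rule 2 ✓; rule 3 ✓.

Noun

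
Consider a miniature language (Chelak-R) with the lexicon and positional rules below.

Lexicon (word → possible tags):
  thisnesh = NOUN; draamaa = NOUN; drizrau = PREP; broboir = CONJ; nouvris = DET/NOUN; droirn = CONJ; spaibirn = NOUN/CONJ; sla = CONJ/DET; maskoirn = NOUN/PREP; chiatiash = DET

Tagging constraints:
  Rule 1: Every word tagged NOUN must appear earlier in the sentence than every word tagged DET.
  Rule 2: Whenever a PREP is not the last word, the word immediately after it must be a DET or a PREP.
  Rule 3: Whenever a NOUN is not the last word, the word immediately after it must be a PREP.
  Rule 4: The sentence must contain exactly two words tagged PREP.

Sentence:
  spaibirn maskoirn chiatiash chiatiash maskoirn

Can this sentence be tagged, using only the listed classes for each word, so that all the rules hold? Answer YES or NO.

YES

Candidates per position — 1:spaibirn {NOUN,CONJ}; 2:maskoirn {NOUN,PREP}; 3:chiatiash {DET}; 4:chiatiash {DET}; 5:maskoirn {NOUN,PREP}.
One satisfying assignment: NOUN PREP DET DET PREP.
Rule-by-rule: rule 1 satisfied; rule 2 satisfied; rule 3 satisfied; rule 4 satisfied.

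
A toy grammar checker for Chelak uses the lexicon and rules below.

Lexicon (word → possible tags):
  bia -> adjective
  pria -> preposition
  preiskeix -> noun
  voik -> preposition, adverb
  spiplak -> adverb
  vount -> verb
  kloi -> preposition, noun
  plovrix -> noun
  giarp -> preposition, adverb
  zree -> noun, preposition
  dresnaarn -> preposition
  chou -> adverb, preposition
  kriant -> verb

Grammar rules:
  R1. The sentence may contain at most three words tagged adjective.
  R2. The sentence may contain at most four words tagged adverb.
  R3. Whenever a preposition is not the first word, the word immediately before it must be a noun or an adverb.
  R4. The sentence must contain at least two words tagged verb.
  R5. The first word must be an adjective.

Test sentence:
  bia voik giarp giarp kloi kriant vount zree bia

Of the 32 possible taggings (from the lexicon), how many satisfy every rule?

5

Candidates per position — 1:bia {adjective}; 2:voik {preposition,adverb}; 3:giarp {preposition,adverb}; 4:giarp {preposition,adverb}; 5:kloi {preposition,noun}; 6:kriant {verb}; 7:vount {verb}; 8:zree {noun,preposition}; 9:bia {adjective}.
There are 32 candidate sequences in total.
The sequences that satisfy every rule: adjective adverb preposition adverb preposition verb verb noun adjective; adjective adverb preposition adverb noun verb verb noun adjective; adjective adverb adverb preposition noun verb verb noun adjective; adjective adverb adverb adverb preposition verb verb noun adjective; adjective adverb adverb adverb noun verb verb noun adjective.
Count = 5.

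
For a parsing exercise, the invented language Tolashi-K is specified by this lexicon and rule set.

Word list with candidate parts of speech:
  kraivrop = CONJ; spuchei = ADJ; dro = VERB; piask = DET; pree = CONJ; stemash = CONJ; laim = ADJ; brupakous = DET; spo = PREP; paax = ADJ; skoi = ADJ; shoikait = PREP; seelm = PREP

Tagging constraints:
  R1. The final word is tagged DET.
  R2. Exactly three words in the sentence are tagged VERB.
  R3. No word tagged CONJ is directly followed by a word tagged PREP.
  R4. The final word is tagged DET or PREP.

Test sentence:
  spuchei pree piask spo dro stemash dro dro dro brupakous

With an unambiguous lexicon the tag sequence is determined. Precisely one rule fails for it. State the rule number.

2

Fixed tagging: ADJ CONJ DET PREP VERB CONJ VERB VERB VERB DET.
Checking each rule: R1 holds, R2 violated, R3 holds, R4 holds.
Only rule 2 fails.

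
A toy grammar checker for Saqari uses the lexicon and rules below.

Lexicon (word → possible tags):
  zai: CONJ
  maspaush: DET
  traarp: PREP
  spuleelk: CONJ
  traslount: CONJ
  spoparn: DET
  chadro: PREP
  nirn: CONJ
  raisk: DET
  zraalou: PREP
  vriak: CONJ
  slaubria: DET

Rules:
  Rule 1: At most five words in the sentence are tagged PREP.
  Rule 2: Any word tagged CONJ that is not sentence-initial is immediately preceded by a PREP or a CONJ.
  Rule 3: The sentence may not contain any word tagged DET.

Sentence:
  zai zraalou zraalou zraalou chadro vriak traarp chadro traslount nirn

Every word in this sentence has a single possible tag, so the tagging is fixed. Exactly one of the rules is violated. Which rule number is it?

1

Fixed tagging: CONJ PREP PREP PREP PREP CONJ PREP PREP CONJ CONJ.
Rule check: R1 fails, R2 ok, R3 ok.
Only rule 1 fails.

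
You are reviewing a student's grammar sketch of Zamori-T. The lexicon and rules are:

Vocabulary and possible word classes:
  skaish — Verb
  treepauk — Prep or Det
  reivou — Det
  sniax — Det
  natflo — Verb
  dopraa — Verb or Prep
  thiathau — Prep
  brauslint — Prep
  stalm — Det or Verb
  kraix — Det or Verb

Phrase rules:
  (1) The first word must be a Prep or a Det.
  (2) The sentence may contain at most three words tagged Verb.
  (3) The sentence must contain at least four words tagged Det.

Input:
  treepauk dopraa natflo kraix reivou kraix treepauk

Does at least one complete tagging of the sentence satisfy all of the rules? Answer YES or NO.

Candidates per position — 1:treepauk {Prep,Det}; 2:dopraa {Verb,Prep}; 3:natflo {Verb}; 4:kraix {Det,Verb}; 5:reivou {Det}; 6:kraix {Det,Verb}; 7:treepauk {Prep,Det}.
One satisfying assignment: Det Prep Verb Det Det Verb Det.
Rule-by-rule: rule 1 holds; rule 2 holds; rule 3 holds.

YES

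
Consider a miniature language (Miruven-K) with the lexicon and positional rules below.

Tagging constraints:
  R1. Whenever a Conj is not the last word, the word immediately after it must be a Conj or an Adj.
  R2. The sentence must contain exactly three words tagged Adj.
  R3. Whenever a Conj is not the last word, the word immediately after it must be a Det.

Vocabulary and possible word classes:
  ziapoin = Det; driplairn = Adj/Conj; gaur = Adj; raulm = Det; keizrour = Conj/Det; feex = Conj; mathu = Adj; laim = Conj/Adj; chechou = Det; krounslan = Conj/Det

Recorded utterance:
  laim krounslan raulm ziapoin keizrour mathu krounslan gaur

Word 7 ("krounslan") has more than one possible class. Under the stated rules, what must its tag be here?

Candidates per position — 1:laim {Conj,Adj}; 2:krounslan {Conj,Det}; 3:raulm {Det}; 4:ziapoin {Det}; 5:keizrour {Conj,Det}; 6:mathu {Adj}; 7:krounslan {Conj,Det}; 8:gaur {Adj}.
Position 1: Conj is ruled out by rule 1; that leaves Adj.
Position 2: Conj is ruled out by rule 1; that leaves Det.
Position 5: Conj is ruled out by rule 3; that leaves Det.
Position 7: Conj is ruled out by rule 3; that leaves Det.
The only consistent sequence is: Adj Det Det Det Det Adj Det Adj.
Verifying each rule — rule 1 ✓; rule 2 ✓; rule 3 ✓.

Det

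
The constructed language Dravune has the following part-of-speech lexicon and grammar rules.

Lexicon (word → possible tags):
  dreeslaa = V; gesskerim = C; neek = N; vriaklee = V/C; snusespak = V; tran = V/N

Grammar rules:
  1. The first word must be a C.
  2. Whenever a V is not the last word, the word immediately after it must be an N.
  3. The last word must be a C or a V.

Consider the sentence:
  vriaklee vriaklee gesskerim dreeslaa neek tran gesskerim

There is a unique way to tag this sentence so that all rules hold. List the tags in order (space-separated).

C C C V N N C

Candidates per position — 1:vriaklee {V,C}; 2:vriaklee {V,C}; 3:gesskerim {C}; 4:dreeslaa {V}; 5:neek {N}; 6:tran {V,N}; 7:gesskerim {C}.
Word 1 cannot be V — rule 1 would then fail for every completion. It is C.
Word 2 cannot be V — rule 2 would then fail for every completion. It is C.
Word 6 cannot be V — rule 2 would then fail for every completion. It is N.
The only consistent sequence is: C C C V N N C.
Checking: rule 1 holds; rule 2 holds; rule 3 holds.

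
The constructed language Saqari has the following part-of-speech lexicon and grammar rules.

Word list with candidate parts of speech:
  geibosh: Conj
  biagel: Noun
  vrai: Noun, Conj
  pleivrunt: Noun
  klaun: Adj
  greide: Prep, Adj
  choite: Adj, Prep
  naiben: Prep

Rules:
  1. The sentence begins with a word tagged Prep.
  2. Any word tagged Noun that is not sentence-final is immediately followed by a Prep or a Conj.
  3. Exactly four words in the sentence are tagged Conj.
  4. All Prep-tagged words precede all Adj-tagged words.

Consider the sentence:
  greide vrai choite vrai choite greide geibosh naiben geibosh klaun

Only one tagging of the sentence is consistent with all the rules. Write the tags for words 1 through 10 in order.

Prep Conj Prep Conj Prep Prep Conj Prep Conj Adj

Candidates per position — 1:greide {Prep,Adj}; 2:vrai {Noun,Conj}; 3:choite {Adj,Prep}; 4:vrai {Noun,Conj}; 5:choite {Adj,Prep}; 6:greide {Prep,Adj}; 7:geibosh {Conj}; 8:naiben {Prep}; 9:geibosh {Conj}; 10:klaun {Adj}.
At position 1, choosing Adj makes rule 1 impossible to satisfy; hence Prep.
At position 2, choosing Noun makes rule 3 impossible to satisfy; hence Conj.
At position 3, choosing Adj makes rule 4 impossible to satisfy; hence Prep.
At position 4, choosing Noun makes rule 3 impossible to satisfy; hence Conj.
At position 5, choosing Adj makes rule 4 impossible to satisfy; hence Prep.
At position 6, choosing Adj makes rule 4 impossible to satisfy; hence Prep.
So the tagging must be: Prep Conj Prep Conj Prep Prep Conj Prep Conj Adj.
Checking: rule 1 ✓; rule 2 ✓; rule 3 ✓; rule 4 ✓.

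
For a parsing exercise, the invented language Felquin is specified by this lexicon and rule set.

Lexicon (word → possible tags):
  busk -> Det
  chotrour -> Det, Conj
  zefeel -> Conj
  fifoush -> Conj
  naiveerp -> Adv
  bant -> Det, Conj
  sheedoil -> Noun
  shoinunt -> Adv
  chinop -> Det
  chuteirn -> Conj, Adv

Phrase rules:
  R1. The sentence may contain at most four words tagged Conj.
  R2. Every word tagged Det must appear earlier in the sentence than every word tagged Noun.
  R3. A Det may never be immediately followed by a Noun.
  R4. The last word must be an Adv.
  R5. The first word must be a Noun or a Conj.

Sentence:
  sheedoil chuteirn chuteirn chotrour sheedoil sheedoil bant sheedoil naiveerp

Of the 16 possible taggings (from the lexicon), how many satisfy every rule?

Candidates per position — 1:sheedoil {Noun}; 2:chuteirn {Conj,Adv}; 3:chuteirn {Conj,Adv}; 4:chotrour {Det,Conj}; 5:sheedoil {Noun}; 6:sheedoil {Noun}; 7:bant {Det,Conj}; 8:sheedoil {Noun}; 9:naiveerp {Adv}.
There are 16 candidate sequences in total.
The sequences that satisfy every rule: Noun Conj Conj Conj Noun Noun Conj Noun Adv; Noun Conj Adv Conj Noun Noun Conj Noun Adv; Noun Adv Conj Conj Noun Noun Conj Noun Adv; Noun Adv Adv Conj Noun Noun Conj Noun Adv.
Count = 4.

4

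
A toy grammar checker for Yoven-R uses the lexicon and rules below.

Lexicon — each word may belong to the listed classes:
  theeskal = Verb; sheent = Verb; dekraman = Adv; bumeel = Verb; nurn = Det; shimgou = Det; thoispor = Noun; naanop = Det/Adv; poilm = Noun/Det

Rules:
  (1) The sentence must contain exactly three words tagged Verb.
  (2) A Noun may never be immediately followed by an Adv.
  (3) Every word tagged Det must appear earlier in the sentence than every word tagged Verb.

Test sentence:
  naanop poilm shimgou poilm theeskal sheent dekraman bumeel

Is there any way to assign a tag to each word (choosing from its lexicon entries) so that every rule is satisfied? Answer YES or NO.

Candidates per position — 1:naanop {Det,Adv}; 2:poilm {Noun,Det}; 3:shimgou {Det}; 4:poilm {Noun,Det}; 5:theeskal {Verb}; 6:sheent {Verb}; 7:dekraman {Adv}; 8:bumeel {Verb}.
One satisfying assignment: Det Noun Det Noun Verb Verb Adv Verb.
Check: rule 1 holds; rule 2 holds; rule 3 holds.

YES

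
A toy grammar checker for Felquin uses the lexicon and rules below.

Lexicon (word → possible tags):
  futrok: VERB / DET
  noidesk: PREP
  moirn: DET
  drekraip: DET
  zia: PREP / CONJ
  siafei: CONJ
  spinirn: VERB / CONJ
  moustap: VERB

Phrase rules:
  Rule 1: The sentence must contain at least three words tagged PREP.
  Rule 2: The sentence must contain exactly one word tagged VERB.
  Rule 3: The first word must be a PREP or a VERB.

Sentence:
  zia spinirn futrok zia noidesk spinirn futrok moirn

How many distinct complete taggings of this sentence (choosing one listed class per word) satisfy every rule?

Candidates per position — 1:zia {PREP,CONJ}; 2:spinirn {VERB,CONJ}; 3:futrok {VERB,DET}; 4:zia {PREP,CONJ}; 5:noidesk {PREP}; 6:spinirn {VERB,CONJ}; 7:futrok {VERB,DET}; 8:moirn {DET}.
There are 64 candidate sequences in total.
The sequences that satisfy every rule: PREP VERB DET PREP PREP CONJ DET DET; PREP CONJ VERB PREP PREP CONJ DET DET; PREP CONJ DET PREP PREP VERB DET DET; PREP CONJ DET PREP PREP CONJ VERB DET.
Count = 4.

4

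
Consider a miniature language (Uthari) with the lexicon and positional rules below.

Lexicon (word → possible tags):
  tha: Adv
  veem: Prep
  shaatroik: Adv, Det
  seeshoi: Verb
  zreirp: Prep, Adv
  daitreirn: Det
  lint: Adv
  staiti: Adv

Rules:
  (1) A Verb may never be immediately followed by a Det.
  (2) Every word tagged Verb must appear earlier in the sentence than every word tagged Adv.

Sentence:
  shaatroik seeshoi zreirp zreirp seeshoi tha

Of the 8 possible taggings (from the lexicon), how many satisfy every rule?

1

Candidates per position — 1:shaatroik {Adv,Det}; 2:seeshoi {Verb}; 3:zreirp {Prep,Adv}; 4:zreirp {Prep,Adv}; 5:seeshoi {Verb}; 6:tha {Adv}.
There are 8 candidate sequences in total.
The sequences that satisfy every rule: Det Verb Prep Prep Verb Adv.
Count = 1.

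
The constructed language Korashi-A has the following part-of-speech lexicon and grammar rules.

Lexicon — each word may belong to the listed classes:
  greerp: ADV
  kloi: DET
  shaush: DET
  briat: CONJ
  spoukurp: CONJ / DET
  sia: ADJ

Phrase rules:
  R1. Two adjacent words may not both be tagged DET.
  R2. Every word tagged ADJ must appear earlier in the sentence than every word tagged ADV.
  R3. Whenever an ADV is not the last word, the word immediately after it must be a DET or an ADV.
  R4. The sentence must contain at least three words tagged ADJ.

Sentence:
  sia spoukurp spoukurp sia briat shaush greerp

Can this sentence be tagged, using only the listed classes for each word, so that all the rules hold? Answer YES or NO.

NO

Candidates per position — 1:sia {ADJ}; 2:spoukurp {CONJ,DET}; 3:spoukurp {CONJ,DET}; 4:sia {ADJ}; 5:briat {CONJ}; 6:shaush {DET}; 7:greerp {ADV}.
Rule 4 cannot be satisfied by any choice of tags from the lexicon.
So there is no consistent tagging.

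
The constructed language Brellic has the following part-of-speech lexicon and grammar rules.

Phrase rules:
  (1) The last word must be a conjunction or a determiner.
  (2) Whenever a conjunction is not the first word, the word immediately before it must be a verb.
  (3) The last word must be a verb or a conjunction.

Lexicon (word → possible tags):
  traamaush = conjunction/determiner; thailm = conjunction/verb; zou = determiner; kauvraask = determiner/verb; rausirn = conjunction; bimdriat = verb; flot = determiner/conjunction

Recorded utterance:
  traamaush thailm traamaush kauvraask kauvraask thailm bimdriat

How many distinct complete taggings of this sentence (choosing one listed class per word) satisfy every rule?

0

Candidates per position — 1:traamaush {conjunction,determiner}; 2:thailm {conjunction,verb}; 3:traamaush {conjunction,determiner}; 4:kauvraask {determiner,verb}; 5:kauvraask {determiner,verb}; 6:thailm {conjunction,verb}; 7:bimdriat {verb}.
There are 64 candidate sequences in total.
Rule 1 cannot be satisfied by any choice of tags from the lexicon.
So there is no consistent tagging.
Count = 0.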